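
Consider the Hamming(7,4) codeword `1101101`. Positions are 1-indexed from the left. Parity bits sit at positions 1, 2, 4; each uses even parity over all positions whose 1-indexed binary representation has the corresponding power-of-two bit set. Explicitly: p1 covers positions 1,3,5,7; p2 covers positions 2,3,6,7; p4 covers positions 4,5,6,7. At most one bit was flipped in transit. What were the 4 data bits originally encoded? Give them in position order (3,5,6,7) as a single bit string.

0001

s1: b1⊕b3⊕b5⊕b7 = 1⊕0⊕1⊕1 = 1
s2: b2⊕b3⊕b6⊕b7 = 1⊕0⊕0⊕1 = 0
s4: b4⊕b5⊕b6⊕b7 = 1⊕1⊕0⊕1 = 1
Syndrome (s4...s1) = 101 → position 5.
Flip bit 5: corrected codeword = 1101001
Data bits at positions 3,5,6,7: 0001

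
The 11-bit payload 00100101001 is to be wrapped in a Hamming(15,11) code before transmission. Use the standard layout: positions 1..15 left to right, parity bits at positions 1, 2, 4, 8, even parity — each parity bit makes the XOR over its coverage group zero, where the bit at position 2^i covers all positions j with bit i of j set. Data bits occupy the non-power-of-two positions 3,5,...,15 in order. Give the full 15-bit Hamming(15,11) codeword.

Place data bits at non-power-of-two positions: b3=0, b5=0, b6=1, b7=0, b9=0, b10=1, b11=0, b12=1, b13=0, b14=0, b15=1.
p1 = XOR of data positions {3,5,7,9,11,13,15} = 0⊕0⊕0⊕0⊕0⊕0⊕1 = 1
p2 = XOR of data positions {3,6,7,10,11,14,15} = 0⊕1⊕0⊕1⊕0⊕0⊕1 = 1
p4 = XOR of data positions {5,6,7,12,13,14,15} = 0⊕1⊕0⊕1⊕0⊕0⊕1 = 1
p8 = XOR of data positions {9,10,11,12,13,14,15} = 0⊕1⊕0⊕1⊕0⊕0⊕1 = 1
Codeword b1..b15 = 110101010101001

110101010101001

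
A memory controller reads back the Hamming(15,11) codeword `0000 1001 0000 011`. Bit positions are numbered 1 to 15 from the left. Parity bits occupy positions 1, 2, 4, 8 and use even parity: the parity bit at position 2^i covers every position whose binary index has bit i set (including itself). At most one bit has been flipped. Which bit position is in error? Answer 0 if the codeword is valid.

12

s1: b1⊕b3⊕b5⊕b7⊕b9⊕b11⊕b13⊕b15 = 0⊕0⊕1⊕0⊕0⊕0⊕0⊕1 = 0
s2: b2⊕b3⊕b6⊕b7⊕b10⊕b11⊕b14⊕b15 = 0⊕0⊕0⊕0⊕0⊕0⊕1⊕1 = 0
s4: b4⊕b5⊕b6⊕b7⊕b12⊕b13⊕b14⊕b15 = 0⊕1⊕0⊕0⊕0⊕0⊕1⊕1 = 1
s8: b8⊕b9⊕b10⊕b11⊕b12⊕b13⊕b14⊕b15 = 1⊕0⊕0⊕0⊕0⊕0⊕1⊕1 = 1
Syndrome (s8...s1) = 1100 → position 12.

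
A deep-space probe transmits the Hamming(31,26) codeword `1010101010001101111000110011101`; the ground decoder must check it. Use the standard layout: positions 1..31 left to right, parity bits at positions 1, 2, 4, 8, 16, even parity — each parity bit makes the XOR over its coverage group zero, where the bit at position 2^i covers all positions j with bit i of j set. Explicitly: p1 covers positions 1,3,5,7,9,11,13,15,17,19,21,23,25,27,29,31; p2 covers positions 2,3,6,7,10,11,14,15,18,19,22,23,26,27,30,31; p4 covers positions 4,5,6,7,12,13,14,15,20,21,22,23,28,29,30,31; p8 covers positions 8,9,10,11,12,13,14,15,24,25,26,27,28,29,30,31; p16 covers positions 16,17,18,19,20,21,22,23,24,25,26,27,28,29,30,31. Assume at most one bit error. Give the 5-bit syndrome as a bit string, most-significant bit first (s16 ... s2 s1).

00000

s1: b1⊕b3⊕b5⊕b7⊕b9⊕b11⊕b13⊕b15⊕b17⊕b19⊕b21⊕b23⊕b25⊕b27⊕b29⊕b31 = 1⊕1⊕1⊕1⊕1⊕0⊕1⊕0⊕1⊕1⊕0⊕1⊕0⊕1⊕1⊕1 = 0
s2: b2⊕b3⊕b6⊕b7⊕b10⊕b11⊕b14⊕b15⊕b18⊕b19⊕b22⊕b23⊕b26⊕b27⊕b30⊕b31 = 0⊕1⊕0⊕1⊕0⊕0⊕1⊕0⊕1⊕1⊕0⊕1⊕0⊕1⊕0⊕1 = 0
s4: b4⊕b5⊕b6⊕b7⊕b12⊕b13⊕b14⊕b15⊕b20⊕b21⊕b22⊕b23⊕b28⊕b29⊕b30⊕b31 = 0⊕1⊕0⊕1⊕0⊕1⊕1⊕0⊕0⊕0⊕0⊕1⊕1⊕1⊕0⊕1 = 0
s8: b8⊕b9⊕b10⊕b11⊕b12⊕b13⊕b14⊕b15⊕b24⊕b25⊕b26⊕b27⊕b28⊕b29⊕b30⊕b31 = 0⊕1⊕0⊕0⊕0⊕1⊕1⊕0⊕1⊕0⊕0⊕1⊕1⊕1⊕0⊕1 = 0
s16: b16⊕b17⊕b18⊕b19⊕b20⊕b21⊕b22⊕b23⊕b24⊕b25⊕b26⊕b27⊕b28⊕b29⊕b30⊕b31 = 1⊕1⊕1⊕1⊕0⊕0⊕0⊕1⊕1⊕0⊕0⊕1⊕1⊕1⊕0⊕1 = 0
Syndrome (s16...s1) = 00000 → position 0 (no error).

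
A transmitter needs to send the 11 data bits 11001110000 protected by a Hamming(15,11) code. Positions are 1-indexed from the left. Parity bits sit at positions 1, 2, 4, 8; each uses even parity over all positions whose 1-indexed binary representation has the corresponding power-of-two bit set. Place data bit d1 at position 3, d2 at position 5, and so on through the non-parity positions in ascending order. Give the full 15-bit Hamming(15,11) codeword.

Place data bits at non-power-of-two positions: b3=1, b5=1, b6=0, b7=0, b9=1, b10=1, b11=1, b12=0, b13=0, b14=0, b15=0.
p1 = XOR of data positions {3,5,7,9,11,13,15} = 1⊕1⊕0⊕1⊕1⊕0⊕0 = 0
p2 = XOR of data positions {3,6,7,10,11,14,15} = 1⊕0⊕0⊕1⊕1⊕0⊕0 = 1
p4 = XOR of data positions {5,6,7,12,13,14,15} = 1⊕0⊕0⊕0⊕0⊕0⊕0 = 1
p8 = XOR of data positions {9,10,11,12,13,14,15} = 1⊕1⊕1⊕0⊕0⊕0⊕0 = 1
Codeword b1..b15 = 011110011110000

011110011110000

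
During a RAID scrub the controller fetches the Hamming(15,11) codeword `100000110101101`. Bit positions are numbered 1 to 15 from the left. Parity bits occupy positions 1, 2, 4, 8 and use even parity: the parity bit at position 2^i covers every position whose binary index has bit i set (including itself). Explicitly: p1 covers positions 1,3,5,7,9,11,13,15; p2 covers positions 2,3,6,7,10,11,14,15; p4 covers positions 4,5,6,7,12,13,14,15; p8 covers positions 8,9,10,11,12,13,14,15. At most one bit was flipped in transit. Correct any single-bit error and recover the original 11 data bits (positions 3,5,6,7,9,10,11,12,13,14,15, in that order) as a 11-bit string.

00010001101

s1: b1⊕b3⊕b5⊕b7⊕b9⊕b11⊕b13⊕b15 = 1⊕0⊕0⊕1⊕0⊕0⊕1⊕1 = 0
s2: b2⊕b3⊕b6⊕b7⊕b10⊕b11⊕b14⊕b15 = 0⊕0⊕0⊕1⊕1⊕0⊕0⊕1 = 1
s4: b4⊕b5⊕b6⊕b7⊕b12⊕b13⊕b14⊕b15 = 0⊕0⊕0⊕1⊕1⊕1⊕0⊕1 = 0
s8: b8⊕b9⊕b10⊕b11⊕b12⊕b13⊕b14⊕b15 = 1⊕0⊕1⊕0⊕1⊕1⊕0⊕1 = 1
Syndrome (s8...s1) = 1010 → position 10.
Flip bit 10: corrected codeword = 100000110001101
Data bits at positions 3,5,6,7,9,10,11,12,13,14,15: 00010001101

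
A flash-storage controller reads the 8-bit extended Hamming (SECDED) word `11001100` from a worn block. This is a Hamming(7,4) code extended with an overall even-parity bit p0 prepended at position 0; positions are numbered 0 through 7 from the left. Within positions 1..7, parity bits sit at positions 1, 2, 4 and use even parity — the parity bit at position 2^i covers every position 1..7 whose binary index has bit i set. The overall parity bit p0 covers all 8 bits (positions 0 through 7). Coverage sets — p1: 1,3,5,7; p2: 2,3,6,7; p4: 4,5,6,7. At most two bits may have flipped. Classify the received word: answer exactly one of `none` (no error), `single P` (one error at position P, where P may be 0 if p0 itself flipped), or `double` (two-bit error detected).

none

s1: b1⊕b3⊕b5⊕b7 = 1⊕0⊕1⊕0 = 0
s2: b2⊕b3⊕b6⊕b7 = 0⊕0⊕0⊕0 = 0
s4: b4⊕b5⊕b6⊕b7 = 1⊕1⊕0⊕0 = 0
Syndrome (s4...s1) = 000 → position 0 (no error).
Overall parity (XOR of all 8 bits, including p0): 1⊕1⊕0⊕0⊕1⊕1⊕0⊕0 = 0
Overall=0, syndrome position=0 → no error.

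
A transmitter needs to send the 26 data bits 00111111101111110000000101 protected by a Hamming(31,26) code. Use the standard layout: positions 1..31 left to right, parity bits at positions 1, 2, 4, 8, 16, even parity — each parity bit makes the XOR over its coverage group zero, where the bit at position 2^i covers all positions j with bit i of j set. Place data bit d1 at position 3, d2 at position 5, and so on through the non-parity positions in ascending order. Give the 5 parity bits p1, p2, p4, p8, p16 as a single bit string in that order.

00101

Place data bits at non-power-of-two positions: b3=0, b5=0, b6=1, b7=1, b9=1, b10=1, b11=1, b12=1, b13=1, b14=0, b15=1, b17=1, b18=1, b19=1, b20=1, b21=1, b22=0, b23=0, b24=0, b25=0, b26=0, b27=0, b28=0, b29=1, b30=0, b31=1.
p1 = XOR of data positions {3,5,7,9,11,13,15,17,19,21,23,25,27,29,31} = 0⊕0⊕1⊕1⊕1⊕1⊕1⊕1⊕1⊕1⊕0⊕0⊕0⊕1⊕1 = 0
p2 = XOR of data positions {3,6,7,10,11,14,15,18,19,22,23,26,27,30,31} = 0⊕1⊕1⊕1⊕1⊕0⊕1⊕1⊕1⊕0⊕0⊕0⊕0⊕0⊕1 = 0
p4 = XOR of data positions {5,6,7,12,13,14,15,20,21,22,23,28,29,30,31} = 0⊕1⊕1⊕1⊕1⊕0⊕1⊕1⊕1⊕0⊕0⊕0⊕1⊕0⊕1 = 1
p8 = XOR of data positions {9,10,11,12,13,14,15,24,25,26,27,28,29,30,31} = 1⊕1⊕1⊕1⊕1⊕0⊕1⊕0⊕0⊕0⊕0⊕0⊕1⊕0⊕1 = 0
p16 = XOR of data positions {17,18,19,20,21,22,23,24,25,26,27,28,29,30,31} = 1⊕1⊕1⊕1⊕1⊕0⊕0⊕0⊕0⊕0⊕0⊕0⊕1⊕0⊕1 = 1
Parity bits p1,p2,p4,p8,p16 = 00101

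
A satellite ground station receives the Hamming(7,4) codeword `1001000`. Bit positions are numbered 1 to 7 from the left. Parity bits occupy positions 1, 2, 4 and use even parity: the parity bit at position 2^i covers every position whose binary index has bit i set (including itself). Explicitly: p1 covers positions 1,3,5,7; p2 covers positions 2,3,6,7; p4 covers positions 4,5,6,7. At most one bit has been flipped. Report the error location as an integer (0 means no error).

s1: b1⊕b3⊕b5⊕b7 = 1⊕0⊕0⊕0 = 1
s2: b2⊕b3⊕b6⊕b7 = 0⊕0⊕0⊕0 = 0
s4: b4⊕b5⊕b6⊕b7 = 1⊕0⊕0⊕0 = 1
Syndrome (s4...s1) = 101 → position 5.

5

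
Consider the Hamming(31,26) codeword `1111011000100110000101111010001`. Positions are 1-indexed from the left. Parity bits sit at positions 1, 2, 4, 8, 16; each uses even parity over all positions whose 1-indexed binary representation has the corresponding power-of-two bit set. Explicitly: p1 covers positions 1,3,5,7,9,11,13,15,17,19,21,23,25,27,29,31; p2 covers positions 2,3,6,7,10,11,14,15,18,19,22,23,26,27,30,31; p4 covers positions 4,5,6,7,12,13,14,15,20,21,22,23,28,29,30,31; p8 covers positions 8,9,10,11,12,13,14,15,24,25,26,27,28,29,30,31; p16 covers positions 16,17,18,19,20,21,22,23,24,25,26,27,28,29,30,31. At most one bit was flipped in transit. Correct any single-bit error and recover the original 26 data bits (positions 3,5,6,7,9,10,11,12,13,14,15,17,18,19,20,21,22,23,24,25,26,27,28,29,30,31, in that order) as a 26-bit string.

10110010011000101111010000

s1: b1⊕b3⊕b5⊕b7⊕b9⊕b11⊕b13⊕b15⊕b17⊕b19⊕b21⊕b23⊕b25⊕b27⊕b29⊕b31 = 1⊕1⊕0⊕1⊕0⊕1⊕0⊕1⊕0⊕0⊕0⊕1⊕1⊕1⊕0⊕1 = 1
s2: b2⊕b3⊕b6⊕b7⊕b10⊕b11⊕b14⊕b15⊕b18⊕b19⊕b22⊕b23⊕b26⊕b27⊕b30⊕b31 = 1⊕1⊕1⊕1⊕0⊕1⊕1⊕1⊕0⊕0⊕1⊕1⊕0⊕1⊕0⊕1 = 1
s4: b4⊕b5⊕b6⊕b7⊕b12⊕b13⊕b14⊕b15⊕b20⊕b21⊕b22⊕b23⊕b28⊕b29⊕b30⊕b31 = 1⊕0⊕1⊕1⊕0⊕0⊕1⊕1⊕1⊕0⊕1⊕1⊕0⊕0⊕0⊕1 = 1
s8: b8⊕b9⊕b10⊕b11⊕b12⊕b13⊕b14⊕b15⊕b24⊕b25⊕b26⊕b27⊕b28⊕b29⊕b30⊕b31 = 0⊕0⊕0⊕1⊕0⊕0⊕1⊕1⊕1⊕1⊕0⊕1⊕0⊕0⊕0⊕1 = 1
s16: b16⊕b17⊕b18⊕b19⊕b20⊕b21⊕b22⊕b23⊕b24⊕b25⊕b26⊕b27⊕b28⊕b29⊕b30⊕b31 = 0⊕0⊕0⊕0⊕1⊕0⊕1⊕1⊕1⊕1⊕0⊕1⊕0⊕0⊕0⊕1 = 1
Syndrome (s16...s1) = 11111 → position 31.
Flip bit 31: corrected codeword = 1111011000100110000101111010000
Data bits at positions 3,5,6,7,9,10,11,12,13,14,15,17,18,19,20,21,22,23,24,25,26,27,28,29,30,31: 10110010011000101111010000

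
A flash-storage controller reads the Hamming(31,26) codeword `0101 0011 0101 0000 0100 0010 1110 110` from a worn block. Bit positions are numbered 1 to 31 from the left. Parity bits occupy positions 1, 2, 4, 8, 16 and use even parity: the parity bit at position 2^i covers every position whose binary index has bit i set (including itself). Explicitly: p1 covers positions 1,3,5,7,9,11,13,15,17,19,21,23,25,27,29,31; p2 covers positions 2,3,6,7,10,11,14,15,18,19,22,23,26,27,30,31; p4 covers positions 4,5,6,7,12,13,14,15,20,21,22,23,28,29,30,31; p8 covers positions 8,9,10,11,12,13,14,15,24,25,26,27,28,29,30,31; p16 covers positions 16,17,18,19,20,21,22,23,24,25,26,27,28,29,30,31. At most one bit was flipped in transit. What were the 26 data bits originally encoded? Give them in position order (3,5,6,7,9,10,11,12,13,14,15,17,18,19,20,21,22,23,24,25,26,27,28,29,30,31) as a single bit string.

s1: b1⊕b3⊕b5⊕b7⊕b9⊕b11⊕b13⊕b15⊕b17⊕b19⊕b21⊕b23⊕b25⊕b27⊕b29⊕b31 = 0⊕0⊕0⊕1⊕0⊕0⊕0⊕0⊕0⊕0⊕0⊕1⊕1⊕1⊕1⊕0 = 1
s2: b2⊕b3⊕b6⊕b7⊕b10⊕b11⊕b14⊕b15⊕b18⊕b19⊕b22⊕b23⊕b26⊕b27⊕b30⊕b31 = 1⊕0⊕0⊕1⊕1⊕0⊕0⊕0⊕1⊕0⊕0⊕1⊕1⊕1⊕1⊕0 = 0
s4: b4⊕b5⊕b6⊕b7⊕b12⊕b13⊕b14⊕b15⊕b20⊕b21⊕b22⊕b23⊕b28⊕b29⊕b30⊕b31 = 1⊕0⊕0⊕1⊕1⊕0⊕0⊕0⊕0⊕0⊕0⊕1⊕0⊕1⊕1⊕0 = 0
s8: b8⊕b9⊕b10⊕b11⊕b12⊕b13⊕b14⊕b15⊕b24⊕b25⊕b26⊕b27⊕b28⊕b29⊕b30⊕b31 = 1⊕0⊕1⊕0⊕1⊕0⊕0⊕0⊕0⊕1⊕1⊕1⊕0⊕1⊕1⊕0 = 0
s16: b16⊕b17⊕b18⊕b19⊕b20⊕b21⊕b22⊕b23⊕b24⊕b25⊕b26⊕b27⊕b28⊕b29⊕b30⊕b31 = 0⊕0⊕1⊕0⊕0⊕0⊕0⊕1⊕0⊕1⊕1⊕1⊕0⊕1⊕1⊕0 = 1
Syndrome (s16...s1) = 10001 → position 17.
Flip bit 17: corrected codeword = 0101001101010000110000101110110
Data bits at positions 3,5,6,7,9,10,11,12,13,14,15,17,18,19,20,21,22,23,24,25,26,27,28,29,30,31: 00010101000110000101110110

00010101000110000101110110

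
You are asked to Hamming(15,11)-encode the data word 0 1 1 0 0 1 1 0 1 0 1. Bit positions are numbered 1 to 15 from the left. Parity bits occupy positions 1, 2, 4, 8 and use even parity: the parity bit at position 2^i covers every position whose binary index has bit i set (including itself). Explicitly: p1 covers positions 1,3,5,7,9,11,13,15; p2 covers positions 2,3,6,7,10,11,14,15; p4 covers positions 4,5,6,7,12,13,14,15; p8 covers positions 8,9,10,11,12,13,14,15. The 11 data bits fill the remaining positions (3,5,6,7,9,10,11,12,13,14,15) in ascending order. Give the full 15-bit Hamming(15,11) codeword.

Place data bits at non-power-of-two positions: b3=0, b5=1, b6=1, b7=0, b9=0, b10=1, b11=1, b12=0, b13=1, b14=0, b15=1.
p1 = XOR of data positions {3,5,7,9,11,13,15} = 0⊕1⊕0⊕0⊕1⊕1⊕1 = 0
p2 = XOR of data positions {3,6,7,10,11,14,15} = 0⊕1⊕0⊕1⊕1⊕0⊕1 = 0
p4 = XOR of data positions {5,6,7,12,13,14,15} = 1⊕1⊕0⊕0⊕1⊕0⊕1 = 0
p8 = XOR of data positions {9,10,11,12,13,14,15} = 0⊕1⊕1⊕0⊕1⊕0⊕1 = 0
Codeword b1..b15 = 000011000110101

000011000110101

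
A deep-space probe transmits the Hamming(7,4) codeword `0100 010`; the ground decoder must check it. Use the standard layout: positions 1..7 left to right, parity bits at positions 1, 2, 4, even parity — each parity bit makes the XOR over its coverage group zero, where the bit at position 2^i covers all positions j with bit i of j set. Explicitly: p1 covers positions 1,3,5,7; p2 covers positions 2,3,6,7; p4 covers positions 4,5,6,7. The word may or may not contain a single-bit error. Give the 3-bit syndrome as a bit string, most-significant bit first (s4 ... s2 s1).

s1: b1⊕b3⊕b5⊕b7 = 0⊕0⊕0⊕0 = 0
s2: b2⊕b3⊕b6⊕b7 = 1⊕0⊕1⊕0 = 0
s4: b4⊕b5⊕b6⊕b7 = 0⊕0⊕1⊕0 = 1
Syndrome (s4...s1) = 100 → position 4.

100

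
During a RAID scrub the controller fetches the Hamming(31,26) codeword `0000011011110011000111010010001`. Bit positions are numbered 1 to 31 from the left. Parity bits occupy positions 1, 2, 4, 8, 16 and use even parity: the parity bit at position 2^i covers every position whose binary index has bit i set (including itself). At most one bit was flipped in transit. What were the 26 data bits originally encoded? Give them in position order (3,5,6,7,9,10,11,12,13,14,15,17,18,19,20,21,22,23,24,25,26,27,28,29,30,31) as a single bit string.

00111111001100111010010001

s1: b1⊕b3⊕b5⊕b7⊕b9⊕b11⊕b13⊕b15⊕b17⊕b19⊕b21⊕b23⊕b25⊕b27⊕b29⊕b31 = 0⊕0⊕0⊕1⊕1⊕1⊕0⊕1⊕0⊕0⊕1⊕0⊕0⊕1⊕0⊕1 = 1
s2: b2⊕b3⊕b6⊕b7⊕b10⊕b11⊕b14⊕b15⊕b18⊕b19⊕b22⊕b23⊕b26⊕b27⊕b30⊕b31 = 0⊕0⊕1⊕1⊕1⊕1⊕0⊕1⊕0⊕0⊕1⊕0⊕0⊕1⊕0⊕1 = 0
s4: b4⊕b5⊕b6⊕b7⊕b12⊕b13⊕b14⊕b15⊕b20⊕b21⊕b22⊕b23⊕b28⊕b29⊕b30⊕b31 = 0⊕0⊕1⊕1⊕1⊕0⊕0⊕1⊕1⊕1⊕1⊕0⊕0⊕0⊕0⊕1 = 0
s8: b8⊕b9⊕b10⊕b11⊕b12⊕b13⊕b14⊕b15⊕b24⊕b25⊕b26⊕b27⊕b28⊕b29⊕b30⊕b31 = 0⊕1⊕1⊕1⊕1⊕0⊕0⊕1⊕1⊕0⊕0⊕1⊕0⊕0⊕0⊕1 = 0
s16: b16⊕b17⊕b18⊕b19⊕b20⊕b21⊕b22⊕b23⊕b24⊕b25⊕b26⊕b27⊕b28⊕b29⊕b30⊕b31 = 1⊕0⊕0⊕0⊕1⊕1⊕1⊕0⊕1⊕0⊕0⊕1⊕0⊕0⊕0⊕1 = 1
Syndrome (s16...s1) = 10001 → position 17.
Flip bit 17: corrected codeword = 0000011011110011100111010010001
Data bits at positions 3,5,6,7,9,10,11,12,13,14,15,17,18,19,20,21,22,23,24,25,26,27,28,29,30,31: 00111111001100111010010001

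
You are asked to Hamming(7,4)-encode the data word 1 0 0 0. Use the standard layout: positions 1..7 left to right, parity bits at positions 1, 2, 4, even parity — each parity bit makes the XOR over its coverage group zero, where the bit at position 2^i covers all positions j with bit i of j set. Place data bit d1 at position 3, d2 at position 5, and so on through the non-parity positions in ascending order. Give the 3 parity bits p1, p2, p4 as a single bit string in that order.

110

Place data bits at non-power-of-two positions: b3=1, b5=0, b6=0, b7=0.
p1 = XOR of data positions {3,5,7} = 1⊕0⊕0 = 1
p2 = XOR of data positions {3,6,7} = 1⊕0⊕0 = 1
p4 = XOR of data positions {5,6,7} = 0⊕0⊕0 = 0
Parity bits p1,p2,p4 = 110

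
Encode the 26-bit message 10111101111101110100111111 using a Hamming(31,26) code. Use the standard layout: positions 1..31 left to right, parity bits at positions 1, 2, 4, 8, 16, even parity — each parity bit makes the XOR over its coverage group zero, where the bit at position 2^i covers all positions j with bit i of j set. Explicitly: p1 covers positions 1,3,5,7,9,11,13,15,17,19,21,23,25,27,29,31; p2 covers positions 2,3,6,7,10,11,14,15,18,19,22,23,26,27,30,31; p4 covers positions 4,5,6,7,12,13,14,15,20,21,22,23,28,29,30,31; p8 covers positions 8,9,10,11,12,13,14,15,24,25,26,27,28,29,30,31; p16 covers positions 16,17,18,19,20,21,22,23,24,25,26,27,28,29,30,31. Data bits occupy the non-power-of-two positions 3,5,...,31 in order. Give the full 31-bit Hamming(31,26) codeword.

0011011011011111101110100111111

Place data bits at non-power-of-two positions: b3=1, b5=0, b6=1, b7=1, b9=1, b10=1, b11=0, b12=1, b13=1, b14=1, b15=1, b17=1, b18=0, b19=1, b20=1, b21=1, b22=0, b23=1, b24=0, b25=0, b26=1, b27=1, b28=1, b29=1, b30=1, b31=1.
p1 = XOR of data positions {3,5,7,9,11,13,15,17,19,21,23,25,27,29,31} = 1⊕0⊕1⊕1⊕0⊕1⊕1⊕1⊕1⊕1⊕1⊕0⊕1⊕1⊕1 = 0
p2 = XOR of data positions {3,6,7,10,11,14,15,18,19,22,23,26,27,30,31} = 1⊕1⊕1⊕1⊕0⊕1⊕1⊕0⊕1⊕0⊕1⊕1⊕1⊕1⊕1 = 0
p4 = XOR of data positions {5,6,7,12,13,14,15,20,21,22,23,28,29,30,31} = 0⊕1⊕1⊕1⊕1⊕1⊕1⊕1⊕1⊕0⊕1⊕1⊕1⊕1⊕1 = 1
p8 = XOR of data positions {9,10,11,12,13,14,15,24,25,26,27,28,29,30,31} = 1⊕1⊕0⊕1⊕1⊕1⊕1⊕0⊕0⊕1⊕1⊕1⊕1⊕1⊕1 = 0
p16 = XOR of data positions {17,18,19,20,21,22,23,24,25,26,27,28,29,30,31} = 1⊕0⊕1⊕1⊕1⊕0⊕1⊕0⊕0⊕1⊕1⊕1⊕1⊕1⊕1 = 1
Codeword b1..b31 = 0011011011011111101110100111111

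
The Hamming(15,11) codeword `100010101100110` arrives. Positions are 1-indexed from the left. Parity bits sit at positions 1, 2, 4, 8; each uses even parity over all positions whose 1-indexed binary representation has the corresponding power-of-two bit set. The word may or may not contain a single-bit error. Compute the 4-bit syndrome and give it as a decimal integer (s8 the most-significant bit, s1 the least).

s1: b1⊕b3⊕b5⊕b7⊕b9⊕b11⊕b13⊕b15 = 1⊕0⊕1⊕1⊕1⊕0⊕1⊕0 = 1
s2: b2⊕b3⊕b6⊕b7⊕b10⊕b11⊕b14⊕b15 = 0⊕0⊕0⊕1⊕1⊕0⊕1⊕0 = 1
s4: b4⊕b5⊕b6⊕b7⊕b12⊕b13⊕b14⊕b15 = 0⊕1⊕0⊕1⊕0⊕1⊕1⊕0 = 0
s8: b8⊕b9⊕b10⊕b11⊕b12⊕b13⊕b14⊕b15 = 0⊕1⊕1⊕0⊕0⊕1⊕1⊕0 = 0
Syndrome (s8...s1) = 0011 → position 3.

3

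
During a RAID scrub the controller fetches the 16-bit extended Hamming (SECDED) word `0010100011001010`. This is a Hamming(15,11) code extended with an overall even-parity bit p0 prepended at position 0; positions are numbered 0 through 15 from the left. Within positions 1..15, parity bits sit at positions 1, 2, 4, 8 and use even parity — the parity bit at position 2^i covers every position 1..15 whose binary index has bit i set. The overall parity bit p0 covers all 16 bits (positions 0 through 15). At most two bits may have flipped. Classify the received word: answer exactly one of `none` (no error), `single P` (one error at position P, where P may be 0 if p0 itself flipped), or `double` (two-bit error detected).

double

s1: b1⊕b3⊕b5⊕b7⊕b9⊕b11⊕b13⊕b15 = 0⊕0⊕0⊕0⊕1⊕0⊕0⊕0 = 1
s2: b2⊕b3⊕b6⊕b7⊕b10⊕b11⊕b14⊕b15 = 1⊕0⊕0⊕0⊕0⊕0⊕1⊕0 = 0
s4: b4⊕b5⊕b6⊕b7⊕b12⊕b13⊕b14⊕b15 = 1⊕0⊕0⊕0⊕1⊕0⊕1⊕0 = 1
s8: b8⊕b9⊕b10⊕b11⊕b12⊕b13⊕b14⊕b15 = 1⊕1⊕0⊕0⊕1⊕0⊕1⊕0 = 0
Syndrome (s8...s1) = 0101 → position 5.
Overall parity (XOR of all 16 bits, including p0): 0⊕0⊕1⊕0⊕1⊕0⊕0⊕0⊕1⊕1⊕0⊕0⊕1⊕0⊕1⊕0 = 0
Overall=0, syndrome position=5 → double-bit error detected (uncorrectable).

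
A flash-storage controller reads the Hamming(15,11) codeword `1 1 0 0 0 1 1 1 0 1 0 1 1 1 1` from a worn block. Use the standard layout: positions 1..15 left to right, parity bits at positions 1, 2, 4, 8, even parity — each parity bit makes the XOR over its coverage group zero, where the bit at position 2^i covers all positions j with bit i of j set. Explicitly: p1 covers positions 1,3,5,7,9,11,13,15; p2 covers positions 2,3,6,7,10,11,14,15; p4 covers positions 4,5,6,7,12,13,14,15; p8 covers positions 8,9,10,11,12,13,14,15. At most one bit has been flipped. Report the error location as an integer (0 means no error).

s1: b1⊕b3⊕b5⊕b7⊕b9⊕b11⊕b13⊕b15 = 1⊕0⊕0⊕1⊕0⊕0⊕1⊕1 = 0
s2: b2⊕b3⊕b6⊕b7⊕b10⊕b11⊕b14⊕b15 = 1⊕0⊕1⊕1⊕1⊕0⊕1⊕1 = 0
s4: b4⊕b5⊕b6⊕b7⊕b12⊕b13⊕b14⊕b15 = 0⊕0⊕1⊕1⊕1⊕1⊕1⊕1 = 0
s8: b8⊕b9⊕b10⊕b11⊕b12⊕b13⊕b14⊕b15 = 1⊕0⊕1⊕0⊕1⊕1⊕1⊕1 = 0
Syndrome (s8...s1) = 0000 → position 0 (no error).

0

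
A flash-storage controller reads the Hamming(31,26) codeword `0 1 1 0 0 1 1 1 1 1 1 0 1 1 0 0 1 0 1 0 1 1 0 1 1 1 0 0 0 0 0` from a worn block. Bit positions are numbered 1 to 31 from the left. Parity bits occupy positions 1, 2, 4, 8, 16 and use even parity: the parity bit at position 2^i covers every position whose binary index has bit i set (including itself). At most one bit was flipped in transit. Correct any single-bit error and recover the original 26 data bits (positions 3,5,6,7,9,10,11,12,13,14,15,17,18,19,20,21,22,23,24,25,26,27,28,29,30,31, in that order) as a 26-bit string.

10111110110101011010100000

s1: b1⊕b3⊕b5⊕b7⊕b9⊕b11⊕b13⊕b15⊕b17⊕b19⊕b21⊕b23⊕b25⊕b27⊕b29⊕b31 = 0⊕1⊕0⊕1⊕1⊕1⊕1⊕0⊕1⊕1⊕1⊕0⊕1⊕0⊕0⊕0 = 1
s2: b2⊕b3⊕b6⊕b7⊕b10⊕b11⊕b14⊕b15⊕b18⊕b19⊕b22⊕b23⊕b26⊕b27⊕b30⊕b31 = 1⊕1⊕1⊕1⊕1⊕1⊕1⊕0⊕0⊕1⊕1⊕0⊕1⊕0⊕0⊕0 = 0
s4: b4⊕b5⊕b6⊕b7⊕b12⊕b13⊕b14⊕b15⊕b20⊕b21⊕b22⊕b23⊕b28⊕b29⊕b30⊕b31 = 0⊕0⊕1⊕1⊕0⊕1⊕1⊕0⊕0⊕1⊕1⊕0⊕0⊕0⊕0⊕0 = 0
s8: b8⊕b9⊕b10⊕b11⊕b12⊕b13⊕b14⊕b15⊕b24⊕b25⊕b26⊕b27⊕b28⊕b29⊕b30⊕b31 = 1⊕1⊕1⊕1⊕0⊕1⊕1⊕0⊕1⊕1⊕1⊕0⊕0⊕0⊕0⊕0 = 1
s16: b16⊕b17⊕b18⊕b19⊕b20⊕b21⊕b22⊕b23⊕b24⊕b25⊕b26⊕b27⊕b28⊕b29⊕b30⊕b31 = 0⊕1⊕0⊕1⊕0⊕1⊕1⊕0⊕1⊕1⊕1⊕0⊕0⊕0⊕0⊕0 = 1
Syndrome (s16...s1) = 11001 → position 25.
Flip bit 25: corrected codeword = 0110011111101100101011010100000
Data bits at positions 3,5,6,7,9,10,11,12,13,14,15,17,18,19,20,21,22,23,24,25,26,27,28,29,30,31: 10111110110101011010100000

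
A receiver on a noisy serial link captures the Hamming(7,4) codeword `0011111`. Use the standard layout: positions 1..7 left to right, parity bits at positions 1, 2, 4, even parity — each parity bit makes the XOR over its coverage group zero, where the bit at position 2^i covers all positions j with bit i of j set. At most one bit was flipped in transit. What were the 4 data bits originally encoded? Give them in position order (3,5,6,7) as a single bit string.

0111

s1: b1⊕b3⊕b5⊕b7 = 0⊕1⊕1⊕1 = 1
s2: b2⊕b3⊕b6⊕b7 = 0⊕1⊕1⊕1 = 1
s4: b4⊕b5⊕b6⊕b7 = 1⊕1⊕1⊕1 = 0
Syndrome (s4...s1) = 011 → position 3.
Flip bit 3: corrected codeword = 0001111
Data bits at positions 3,5,6,7: 0111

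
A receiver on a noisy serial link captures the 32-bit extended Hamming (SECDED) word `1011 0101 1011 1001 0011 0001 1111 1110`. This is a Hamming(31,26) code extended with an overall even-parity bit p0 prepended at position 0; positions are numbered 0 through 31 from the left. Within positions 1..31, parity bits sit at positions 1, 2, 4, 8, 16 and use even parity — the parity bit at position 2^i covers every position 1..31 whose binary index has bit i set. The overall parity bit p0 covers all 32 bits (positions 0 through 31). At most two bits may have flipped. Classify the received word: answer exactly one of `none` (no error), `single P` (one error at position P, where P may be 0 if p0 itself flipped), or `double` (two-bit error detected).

none

s1: b1⊕b3⊕b5⊕b7⊕b9⊕b11⊕b13⊕b15⊕b17⊕b19⊕b21⊕b23⊕b25⊕b27⊕b29⊕b31 = 0⊕1⊕1⊕1⊕0⊕1⊕0⊕1⊕0⊕1⊕0⊕1⊕1⊕1⊕1⊕0 = 0
s2: b2⊕b3⊕b6⊕b7⊕b10⊕b11⊕b14⊕b15⊕b18⊕b19⊕b22⊕b23⊕b26⊕b27⊕b30⊕b31 = 1⊕1⊕0⊕1⊕1⊕1⊕0⊕1⊕1⊕1⊕0⊕1⊕1⊕1⊕1⊕0 = 0
s4: b4⊕b5⊕b6⊕b7⊕b12⊕b13⊕b14⊕b15⊕b20⊕b21⊕b22⊕b23⊕b28⊕b29⊕b30⊕b31 = 0⊕1⊕0⊕1⊕1⊕0⊕0⊕1⊕0⊕0⊕0⊕1⊕1⊕1⊕1⊕0 = 0
s8: b8⊕b9⊕b10⊕b11⊕b12⊕b13⊕b14⊕b15⊕b24⊕b25⊕b26⊕b27⊕b28⊕b29⊕b30⊕b31 = 1⊕0⊕1⊕1⊕1⊕0⊕0⊕1⊕1⊕1⊕1⊕1⊕1⊕1⊕1⊕0 = 0
s16: b16⊕b17⊕b18⊕b19⊕b20⊕b21⊕b22⊕b23⊕b24⊕b25⊕b26⊕b27⊕b28⊕b29⊕b30⊕b31 = 0⊕0⊕1⊕1⊕0⊕0⊕0⊕1⊕1⊕1⊕1⊕1⊕1⊕1⊕1⊕0 = 0
Syndrome (s16...s1) = 00000 → position 0 (no error).
Overall parity (XOR of all 32 bits, including p0): 1⊕0⊕1⊕1⊕0⊕1⊕0⊕1⊕1⊕0⊕1⊕1⊕1⊕0⊕0⊕1⊕0⊕0⊕1⊕1⊕0⊕0⊕0⊕1⊕1⊕1⊕1⊕1⊕1⊕1⊕1⊕0 = 0
Overall=0, syndrome position=0 → no error.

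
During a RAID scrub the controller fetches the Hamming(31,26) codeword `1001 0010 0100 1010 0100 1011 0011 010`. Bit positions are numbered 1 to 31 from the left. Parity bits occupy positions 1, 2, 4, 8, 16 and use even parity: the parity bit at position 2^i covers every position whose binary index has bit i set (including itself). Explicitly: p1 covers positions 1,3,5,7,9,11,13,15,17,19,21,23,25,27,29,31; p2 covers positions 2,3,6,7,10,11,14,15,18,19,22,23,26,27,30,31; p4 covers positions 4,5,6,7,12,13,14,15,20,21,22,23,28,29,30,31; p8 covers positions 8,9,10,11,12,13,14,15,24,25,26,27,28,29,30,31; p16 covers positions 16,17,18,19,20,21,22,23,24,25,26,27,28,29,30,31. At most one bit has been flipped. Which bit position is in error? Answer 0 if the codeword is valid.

27

s1: b1⊕b3⊕b5⊕b7⊕b9⊕b11⊕b13⊕b15⊕b17⊕b19⊕b21⊕b23⊕b25⊕b27⊕b29⊕b31 = 1⊕0⊕0⊕1⊕0⊕0⊕1⊕1⊕0⊕0⊕1⊕1⊕0⊕1⊕0⊕0 = 1
s2: b2⊕b3⊕b6⊕b7⊕b10⊕b11⊕b14⊕b15⊕b18⊕b19⊕b22⊕b23⊕b26⊕b27⊕b30⊕b31 = 0⊕0⊕0⊕1⊕1⊕0⊕0⊕1⊕1⊕0⊕0⊕1⊕0⊕1⊕1⊕0 = 1
s4: b4⊕b5⊕b6⊕b7⊕b12⊕b13⊕b14⊕b15⊕b20⊕b21⊕b22⊕b23⊕b28⊕b29⊕b30⊕b31 = 1⊕0⊕0⊕1⊕0⊕1⊕0⊕1⊕0⊕1⊕0⊕1⊕1⊕0⊕1⊕0 = 0
s8: b8⊕b9⊕b10⊕b11⊕b12⊕b13⊕b14⊕b15⊕b24⊕b25⊕b26⊕b27⊕b28⊕b29⊕b30⊕b31 = 0⊕0⊕1⊕0⊕0⊕1⊕0⊕1⊕1⊕0⊕0⊕1⊕1⊕0⊕1⊕0 = 1
s16: b16⊕b17⊕b18⊕b19⊕b20⊕b21⊕b22⊕b23⊕b24⊕b25⊕b26⊕b27⊕b28⊕b29⊕b30⊕b31 = 0⊕0⊕1⊕0⊕0⊕1⊕0⊕1⊕1⊕0⊕0⊕1⊕1⊕0⊕1⊕0 = 1
Syndrome (s16...s1) = 11011 → position 27.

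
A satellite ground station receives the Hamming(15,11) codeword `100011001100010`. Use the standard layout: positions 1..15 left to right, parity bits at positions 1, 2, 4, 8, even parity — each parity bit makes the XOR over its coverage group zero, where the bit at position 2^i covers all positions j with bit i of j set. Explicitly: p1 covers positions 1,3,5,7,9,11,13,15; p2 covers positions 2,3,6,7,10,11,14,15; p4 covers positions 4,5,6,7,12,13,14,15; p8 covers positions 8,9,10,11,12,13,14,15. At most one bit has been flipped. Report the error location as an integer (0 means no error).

15

s1: b1⊕b3⊕b5⊕b7⊕b9⊕b11⊕b13⊕b15 = 1⊕0⊕1⊕0⊕1⊕0⊕0⊕0 = 1
s2: b2⊕b3⊕b6⊕b7⊕b10⊕b11⊕b14⊕b15 = 0⊕0⊕1⊕0⊕1⊕0⊕1⊕0 = 1
s4: b4⊕b5⊕b6⊕b7⊕b12⊕b13⊕b14⊕b15 = 0⊕1⊕1⊕0⊕0⊕0⊕1⊕0 = 1
s8: b8⊕b9⊕b10⊕b11⊕b12⊕b13⊕b14⊕b15 = 0⊕1⊕1⊕0⊕0⊕0⊕1⊕0 = 1
Syndrome (s8...s1) = 1111 → position 15.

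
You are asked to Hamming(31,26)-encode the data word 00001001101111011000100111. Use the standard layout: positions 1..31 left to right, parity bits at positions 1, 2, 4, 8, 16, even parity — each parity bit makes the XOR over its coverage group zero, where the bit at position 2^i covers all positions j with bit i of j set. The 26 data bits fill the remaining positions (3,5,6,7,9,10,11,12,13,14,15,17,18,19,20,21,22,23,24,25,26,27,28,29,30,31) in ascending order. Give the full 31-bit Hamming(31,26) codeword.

Place data bits at non-power-of-two positions: b3=0, b5=0, b6=0, b7=0, b9=1, b10=0, b11=0, b12=1, b13=1, b14=0, b15=1, b17=1, b18=1, b19=1, b20=0, b21=1, b22=1, b23=0, b24=0, b25=0, b26=1, b27=0, b28=0, b29=1, b30=1, b31=1.
p1 = XOR of data positions {3,5,7,9,11,13,15,17,19,21,23,25,27,29,31} = 0⊕0⊕0⊕1⊕0⊕1⊕1⊕1⊕1⊕1⊕0⊕0⊕0⊕1⊕1 = 0
p2 = XOR of data positions {3,6,7,10,11,14,15,18,19,22,23,26,27,30,31} = 0⊕0⊕0⊕0⊕0⊕0⊕1⊕1⊕1⊕1⊕0⊕1⊕0⊕1⊕1 = 1
p4 = XOR of data positions {5,6,7,12,13,14,15,20,21,22,23,28,29,30,31} = 0⊕0⊕0⊕1⊕1⊕0⊕1⊕0⊕1⊕1⊕0⊕0⊕1⊕1⊕1 = 0
p8 = XOR of data positions {9,10,11,12,13,14,15,24,25,26,27,28,29,30,31} = 1⊕0⊕0⊕1⊕1⊕0⊕1⊕0⊕0⊕1⊕0⊕0⊕1⊕1⊕1 = 0
p16 = XOR of data positions {17,18,19,20,21,22,23,24,25,26,27,28,29,30,31} = 1⊕1⊕1⊕0⊕1⊕1⊕0⊕0⊕0⊕1⊕0⊕0⊕1⊕1⊕1 = 1
Codeword b1..b31 = 0100000010011011111011000100111

0100000010011011111011000100111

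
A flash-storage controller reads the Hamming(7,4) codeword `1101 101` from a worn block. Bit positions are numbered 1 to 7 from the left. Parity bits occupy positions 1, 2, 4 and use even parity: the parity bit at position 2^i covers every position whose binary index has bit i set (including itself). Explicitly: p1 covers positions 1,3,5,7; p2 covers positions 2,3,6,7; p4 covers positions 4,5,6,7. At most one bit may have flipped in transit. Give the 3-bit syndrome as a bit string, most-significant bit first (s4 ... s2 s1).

101

s1: b1⊕b3⊕b5⊕b7 = 1⊕0⊕1⊕1 = 1
s2: b2⊕b3⊕b6⊕b7 = 1⊕0⊕0⊕1 = 0
s4: b4⊕b5⊕b6⊕b7 = 1⊕1⊕0⊕1 = 1
Syndrome (s4...s1) = 101 → position 5.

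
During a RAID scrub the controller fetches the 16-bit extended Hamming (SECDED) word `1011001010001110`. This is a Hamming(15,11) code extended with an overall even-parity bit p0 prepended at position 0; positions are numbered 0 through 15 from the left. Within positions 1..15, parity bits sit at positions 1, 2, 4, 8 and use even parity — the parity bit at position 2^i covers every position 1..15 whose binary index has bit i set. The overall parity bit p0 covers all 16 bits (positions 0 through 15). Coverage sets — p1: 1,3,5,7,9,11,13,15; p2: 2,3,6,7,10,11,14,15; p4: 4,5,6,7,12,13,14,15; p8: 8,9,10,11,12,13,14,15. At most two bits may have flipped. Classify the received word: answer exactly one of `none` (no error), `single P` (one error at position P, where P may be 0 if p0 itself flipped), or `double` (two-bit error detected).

none

s1: b1⊕b3⊕b5⊕b7⊕b9⊕b11⊕b13⊕b15 = 0⊕1⊕0⊕0⊕0⊕0⊕1⊕0 = 0
s2: b2⊕b3⊕b6⊕b7⊕b10⊕b11⊕b14⊕b15 = 1⊕1⊕1⊕0⊕0⊕0⊕1⊕0 = 0
s4: b4⊕b5⊕b6⊕b7⊕b12⊕b13⊕b14⊕b15 = 0⊕0⊕1⊕0⊕1⊕1⊕1⊕0 = 0
s8: b8⊕b9⊕b10⊕b11⊕b12⊕b13⊕b14⊕b15 = 1⊕0⊕0⊕0⊕1⊕1⊕1⊕0 = 0
Syndrome (s8...s1) = 0000 → position 0 (no error).
Overall parity (XOR of all 16 bits, including p0): 1⊕0⊕1⊕1⊕0⊕0⊕1⊕0⊕1⊕0⊕0⊕0⊕1⊕1⊕1⊕0 = 0
Overall=0, syndrome position=0 → no error.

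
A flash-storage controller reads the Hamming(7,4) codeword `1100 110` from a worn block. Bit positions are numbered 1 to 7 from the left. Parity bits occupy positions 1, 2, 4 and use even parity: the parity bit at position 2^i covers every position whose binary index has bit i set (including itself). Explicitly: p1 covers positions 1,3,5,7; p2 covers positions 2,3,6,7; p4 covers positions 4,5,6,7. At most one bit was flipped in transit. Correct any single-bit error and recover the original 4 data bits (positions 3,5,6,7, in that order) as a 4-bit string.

0110

s1: b1⊕b3⊕b5⊕b7 = 1⊕0⊕1⊕0 = 0
s2: b2⊕b3⊕b6⊕b7 = 1⊕0⊕1⊕0 = 0
s4: b4⊕b5⊕b6⊕b7 = 0⊕1⊕1⊕0 = 0
Syndrome (s4...s1) = 000 → position 0 (no error).
No correction needed.
Data bits at positions 3,5,6,7: 0110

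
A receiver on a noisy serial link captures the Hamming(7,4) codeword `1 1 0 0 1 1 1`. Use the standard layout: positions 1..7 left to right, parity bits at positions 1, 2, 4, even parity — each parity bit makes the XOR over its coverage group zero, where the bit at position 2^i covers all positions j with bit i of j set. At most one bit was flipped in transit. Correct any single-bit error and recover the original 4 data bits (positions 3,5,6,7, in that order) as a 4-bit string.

s1: b1⊕b3⊕b5⊕b7 = 1⊕0⊕1⊕1 = 1
s2: b2⊕b3⊕b6⊕b7 = 1⊕0⊕1⊕1 = 1
s4: b4⊕b5⊕b6⊕b7 = 0⊕1⊕1⊕1 = 1
Syndrome (s4...s1) = 111 → position 7.
Flip bit 7: corrected codeword = 1100110
Data bits at positions 3,5,6,7: 0110

0110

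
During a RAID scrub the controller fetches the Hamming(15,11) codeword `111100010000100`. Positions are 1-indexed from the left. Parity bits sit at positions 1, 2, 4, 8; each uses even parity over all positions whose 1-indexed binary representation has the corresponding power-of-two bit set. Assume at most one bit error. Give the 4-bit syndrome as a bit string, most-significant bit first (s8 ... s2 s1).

s1: b1⊕b3⊕b5⊕b7⊕b9⊕b11⊕b13⊕b15 = 1⊕1⊕0⊕0⊕0⊕0⊕1⊕0 = 1
s2: b2⊕b3⊕b6⊕b7⊕b10⊕b11⊕b14⊕b15 = 1⊕1⊕0⊕0⊕0⊕0⊕0⊕0 = 0
s4: b4⊕b5⊕b6⊕b7⊕b12⊕b13⊕b14⊕b15 = 1⊕0⊕0⊕0⊕0⊕1⊕0⊕0 = 0
s8: b8⊕b9⊕b10⊕b11⊕b12⊕b13⊕b14⊕b15 = 1⊕0⊕0⊕0⊕0⊕1⊕0⊕0 = 0
Syndrome (s8...s1) = 0001 → position 1.

0001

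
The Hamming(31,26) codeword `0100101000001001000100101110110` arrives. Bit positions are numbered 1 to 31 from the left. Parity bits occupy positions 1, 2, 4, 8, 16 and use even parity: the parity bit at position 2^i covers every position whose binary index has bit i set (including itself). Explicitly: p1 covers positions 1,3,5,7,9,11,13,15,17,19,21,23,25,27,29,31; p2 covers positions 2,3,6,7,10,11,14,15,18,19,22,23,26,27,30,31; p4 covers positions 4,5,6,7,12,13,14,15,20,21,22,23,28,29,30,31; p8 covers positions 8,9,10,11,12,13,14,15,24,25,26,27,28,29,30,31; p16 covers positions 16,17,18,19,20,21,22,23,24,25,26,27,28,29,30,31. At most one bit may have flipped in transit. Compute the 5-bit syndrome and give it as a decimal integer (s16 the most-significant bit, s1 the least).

5

s1: b1⊕b3⊕b5⊕b7⊕b9⊕b11⊕b13⊕b15⊕b17⊕b19⊕b21⊕b23⊕b25⊕b27⊕b29⊕b31 = 0⊕0⊕1⊕1⊕0⊕0⊕1⊕0⊕0⊕0⊕0⊕1⊕1⊕1⊕1⊕0 = 1
s2: b2⊕b3⊕b6⊕b7⊕b10⊕b11⊕b14⊕b15⊕b18⊕b19⊕b22⊕b23⊕b26⊕b27⊕b30⊕b31 = 1⊕0⊕0⊕1⊕0⊕0⊕0⊕0⊕0⊕0⊕0⊕1⊕1⊕1⊕1⊕0 = 0
s4: b4⊕b5⊕b6⊕b7⊕b12⊕b13⊕b14⊕b15⊕b20⊕b21⊕b22⊕b23⊕b28⊕b29⊕b30⊕b31 = 0⊕1⊕0⊕1⊕0⊕1⊕0⊕0⊕1⊕0⊕0⊕1⊕0⊕1⊕1⊕0 = 1
s8: b8⊕b9⊕b10⊕b11⊕b12⊕b13⊕b14⊕b15⊕b24⊕b25⊕b26⊕b27⊕b28⊕b29⊕b30⊕b31 = 0⊕0⊕0⊕0⊕0⊕1⊕0⊕0⊕0⊕1⊕1⊕1⊕0⊕1⊕1⊕0 = 0
s16: b16⊕b17⊕b18⊕b19⊕b20⊕b21⊕b22⊕b23⊕b24⊕b25⊕b26⊕b27⊕b28⊕b29⊕b30⊕b31 = 1⊕0⊕0⊕0⊕1⊕0⊕0⊕1⊕0⊕1⊕1⊕1⊕0⊕1⊕1⊕0 = 0
Syndrome (s16...s1) = 00101 → position 5.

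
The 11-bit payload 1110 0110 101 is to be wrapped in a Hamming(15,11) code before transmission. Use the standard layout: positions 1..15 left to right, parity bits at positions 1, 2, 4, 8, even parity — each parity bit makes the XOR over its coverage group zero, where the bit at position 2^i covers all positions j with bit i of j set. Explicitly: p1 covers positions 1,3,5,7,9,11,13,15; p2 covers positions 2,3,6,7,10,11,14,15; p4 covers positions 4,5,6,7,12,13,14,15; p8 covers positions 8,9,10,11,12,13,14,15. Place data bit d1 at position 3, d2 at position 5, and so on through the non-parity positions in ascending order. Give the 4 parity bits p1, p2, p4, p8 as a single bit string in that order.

1100

Place data bits at non-power-of-two positions: b3=1, b5=1, b6=1, b7=0, b9=0, b10=1, b11=1, b12=0, b13=1, b14=0, b15=1.
p1 = XOR of data positions {3,5,7,9,11,13,15} = 1⊕1⊕0⊕0⊕1⊕1⊕1 = 1
p2 = XOR of data positions {3,6,7,10,11,14,15} = 1⊕1⊕0⊕1⊕1⊕0⊕1 = 1
p4 = XOR of data positions {5,6,7,12,13,14,15} = 1⊕1⊕0⊕0⊕1⊕0⊕1 = 0
p8 = XOR of data positions {9,10,11,12,13,14,15} = 0⊕1⊕1⊕0⊕1⊕0⊕1 = 0
Parity bits p1,p2,p4,p8 = 1100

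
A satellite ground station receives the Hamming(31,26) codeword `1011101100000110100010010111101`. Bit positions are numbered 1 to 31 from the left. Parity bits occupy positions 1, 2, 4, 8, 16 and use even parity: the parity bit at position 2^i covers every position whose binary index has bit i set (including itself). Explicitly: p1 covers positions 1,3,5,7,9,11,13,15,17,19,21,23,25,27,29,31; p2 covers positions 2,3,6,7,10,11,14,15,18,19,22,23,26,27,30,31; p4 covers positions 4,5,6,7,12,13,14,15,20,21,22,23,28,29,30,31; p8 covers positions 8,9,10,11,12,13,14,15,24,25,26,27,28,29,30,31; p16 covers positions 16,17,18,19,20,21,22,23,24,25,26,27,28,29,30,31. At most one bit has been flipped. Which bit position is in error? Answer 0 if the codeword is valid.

14

s1: b1⊕b3⊕b5⊕b7⊕b9⊕b11⊕b13⊕b15⊕b17⊕b19⊕b21⊕b23⊕b25⊕b27⊕b29⊕b31 = 1⊕1⊕1⊕1⊕0⊕0⊕0⊕1⊕1⊕0⊕1⊕0⊕0⊕1⊕1⊕1 = 0
s2: b2⊕b3⊕b6⊕b7⊕b10⊕b11⊕b14⊕b15⊕b18⊕b19⊕b22⊕b23⊕b26⊕b27⊕b30⊕b31 = 0⊕1⊕0⊕1⊕0⊕0⊕1⊕1⊕0⊕0⊕0⊕0⊕1⊕1⊕0⊕1 = 1
s4: b4⊕b5⊕b6⊕b7⊕b12⊕b13⊕b14⊕b15⊕b20⊕b21⊕b22⊕b23⊕b28⊕b29⊕b30⊕b31 = 1⊕1⊕0⊕1⊕0⊕0⊕1⊕1⊕0⊕1⊕0⊕0⊕1⊕1⊕0⊕1 = 1
s8: b8⊕b9⊕b10⊕b11⊕b12⊕b13⊕b14⊕b15⊕b24⊕b25⊕b26⊕b27⊕b28⊕b29⊕b30⊕b31 = 1⊕0⊕0⊕0⊕0⊕0⊕1⊕1⊕1⊕0⊕1⊕1⊕1⊕1⊕0⊕1 = 1
s16: b16⊕b17⊕b18⊕b19⊕b20⊕b21⊕b22⊕b23⊕b24⊕b25⊕b26⊕b27⊕b28⊕b29⊕b30⊕b31 = 0⊕1⊕0⊕0⊕0⊕1⊕0⊕0⊕1⊕0⊕1⊕1⊕1⊕1⊕0⊕1 = 0
Syndrome (s16...s1) = 01110 → position 14.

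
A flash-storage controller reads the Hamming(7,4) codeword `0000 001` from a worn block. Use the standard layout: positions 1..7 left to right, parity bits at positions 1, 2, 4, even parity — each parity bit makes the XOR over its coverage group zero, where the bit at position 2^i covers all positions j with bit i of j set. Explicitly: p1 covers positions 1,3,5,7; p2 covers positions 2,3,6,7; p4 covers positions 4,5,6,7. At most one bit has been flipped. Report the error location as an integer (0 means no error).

7

s1: b1⊕b3⊕b5⊕b7 = 0⊕0⊕0⊕1 = 1
s2: b2⊕b3⊕b6⊕b7 = 0⊕0⊕0⊕1 = 1
s4: b4⊕b5⊕b6⊕b7 = 0⊕0⊕0⊕1 = 1
Syndrome (s4...s1) = 111 → position 7.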